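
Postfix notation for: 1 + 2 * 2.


* has higher precedence, evaluate 2*2 first
Postfix: 1 2 2 * +


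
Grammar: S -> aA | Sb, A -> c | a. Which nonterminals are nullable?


A nonterminal is nullable iff some alternative derives ε (directly, or every symbol in it is nullable)
Nullable: {}


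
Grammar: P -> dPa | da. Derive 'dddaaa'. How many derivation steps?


Derivation: P => dPa => ddPaa => dddaaa
Steps: 3


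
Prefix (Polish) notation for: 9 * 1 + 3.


left-to-right (same/higher precedence on left): tree is (+ (* 9 1) 3)
Prefix: + * 9 1 3


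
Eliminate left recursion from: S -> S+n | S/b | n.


Left-recursive alternatives: S+n, S/b; non-recursive: n
Introduce S': S -> nS', S' -> +nS' | /bS' | ε


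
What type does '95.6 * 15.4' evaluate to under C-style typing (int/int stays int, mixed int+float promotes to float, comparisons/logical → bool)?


Operand types: float * float
Rule: mixed int/float promotes to float; int/int stays int
Result type: float


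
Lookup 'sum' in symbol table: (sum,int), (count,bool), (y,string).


Lookup 'sum' → type int


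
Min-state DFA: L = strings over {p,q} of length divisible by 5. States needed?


Track length mod 5: states 0..4, accept at 0
Minimal DFA: 5 states


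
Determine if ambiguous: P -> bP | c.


right-linear, alternatives start with distinct terminals 'b' vs 'c': unique leftmost derivation
Unambiguous


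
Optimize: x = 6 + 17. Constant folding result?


6 + 17 = 23 at compile time
Optimized: x = 23


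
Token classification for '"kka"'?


Pattern: double-quoted sequence
Type: STRING_LITERAL


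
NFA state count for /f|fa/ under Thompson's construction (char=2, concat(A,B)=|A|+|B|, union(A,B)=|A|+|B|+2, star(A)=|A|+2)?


Syntax tree has 3 char leaf(s), 1 union(s), 0 star(s)
chars contribute 3×2 = 6; each union adds +2; each star adds +2
Total: 6 + 2 + 0 = 8 states


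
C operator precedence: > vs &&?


'>' is relational (level 7); '&&' is logical AND (level 2)
Higher level binds tighter
'>' has higher precedence than '&&'


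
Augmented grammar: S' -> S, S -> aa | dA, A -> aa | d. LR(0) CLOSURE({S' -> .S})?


Start: S' -> .S
For each item with dot before a nonterminal B, add B -> .γ for every B-production
Closure: [S' -> .S, S -> .aa, S -> .dA]


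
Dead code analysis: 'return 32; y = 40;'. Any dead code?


statement follows a return and is unreachable
Dead: 'y = 40'


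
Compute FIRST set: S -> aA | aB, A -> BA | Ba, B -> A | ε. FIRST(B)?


Per alternative of B: FIRST(A) = {a}; FIRST(ε) = {ε}
FIRST(B) = {a, ε}


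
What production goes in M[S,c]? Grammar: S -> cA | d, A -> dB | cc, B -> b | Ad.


For [S, c]: 'c' ∈ FIRST(cA)
Entry: S -> cA


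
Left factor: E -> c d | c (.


Common prefix: 'c'
Factored: E -> c E', E' -> d | (


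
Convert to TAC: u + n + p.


Break into single-operator statements:
t1 = u + n
t2 = t1 + p


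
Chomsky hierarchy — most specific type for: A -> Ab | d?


Left-linear: every RHS is a terminal or one nonterminal followed by a terminal
Classification: Type 3 (Regular)


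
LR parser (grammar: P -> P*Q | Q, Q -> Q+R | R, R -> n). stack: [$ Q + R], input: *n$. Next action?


handle 'Q+R' on top
Action: reduce (Q -> Q+R)


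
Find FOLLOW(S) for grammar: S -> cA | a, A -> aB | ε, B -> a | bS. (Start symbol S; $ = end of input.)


$ ∈ FOLLOW(S). For each A -> αBβ: add FIRST(β)\{ε} to FOLLOW(B); if β nullable, add FOLLOW(A).
FOLLOW(S) = {$}


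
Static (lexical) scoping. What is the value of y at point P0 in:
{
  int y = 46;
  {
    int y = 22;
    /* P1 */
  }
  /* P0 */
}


y declared in the same block as P0
y = 46


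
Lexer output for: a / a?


Scan left to right, longest-match per lexeme
Tokens: ID(a), OP(/), ID(a)


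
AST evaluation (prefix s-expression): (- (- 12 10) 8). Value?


Evaluate inner: (- 12 10) = 2
Evaluate root: (- 2 8) = -6
Result: -6


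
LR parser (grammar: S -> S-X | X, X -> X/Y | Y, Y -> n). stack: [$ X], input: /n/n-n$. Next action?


shift '/' to continue X -> X/Y
Action: shift


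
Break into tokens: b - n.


Scan left to right, longest-match per lexeme
Tokens: ID(b), OP(-), ID(n)


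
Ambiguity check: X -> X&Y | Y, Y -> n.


precedence layered via separate nonterminal Y: deterministic
Unambiguous


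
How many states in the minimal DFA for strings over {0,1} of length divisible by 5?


Track length mod 5: states 0..4, accept at 0
Minimal DFA: 5 states


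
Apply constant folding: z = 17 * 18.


17 * 18 = 306 at compile time
Optimized: z = 306


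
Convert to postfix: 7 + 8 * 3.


* has higher precedence, evaluate 8*3 first
Postfix: 7 8 3 * +


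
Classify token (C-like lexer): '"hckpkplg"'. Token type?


Pattern: double-quoted sequence
Type: STRING_LITERAL


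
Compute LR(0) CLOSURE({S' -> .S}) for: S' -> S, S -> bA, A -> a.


Start: S' -> .S
For each item with dot before a nonterminal B, add B -> .γ for every B-production
Closure: [S' -> .S, S -> .bA]


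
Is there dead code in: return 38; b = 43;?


statement follows a return and is unreachable
Dead: 'b = 43'


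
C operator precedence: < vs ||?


'<' is relational (level 7); '||' is logical OR (level 1)
Higher level binds tighter
'<' has higher precedence than '||'


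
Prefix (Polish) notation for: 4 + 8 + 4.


left-to-right (same/higher precedence on left): tree is (+ (+ 4 8) 4)
Prefix: + + 4 8 4


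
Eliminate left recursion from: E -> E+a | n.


Left-recursive alternatives: E+a; non-recursive: n
Introduce E': E -> nE', E' -> +aE' | ε


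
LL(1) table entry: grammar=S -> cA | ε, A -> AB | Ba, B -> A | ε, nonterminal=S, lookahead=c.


For [S, c]: 'c' ∈ FIRST(cA)
Entry: S -> cA


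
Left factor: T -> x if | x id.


Common prefix: 'x'
Factored: T -> x T', T' -> if | id


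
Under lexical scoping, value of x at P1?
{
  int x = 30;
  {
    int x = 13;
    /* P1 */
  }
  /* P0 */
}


x declared in the same block as P1
x = 13


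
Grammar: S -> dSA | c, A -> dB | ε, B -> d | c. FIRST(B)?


Per alternative of B: FIRST(d) = {d}; FIRST(c) = {c}
FIRST(B) = {c, d}


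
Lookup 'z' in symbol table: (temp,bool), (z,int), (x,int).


Lookup 'z' → type int


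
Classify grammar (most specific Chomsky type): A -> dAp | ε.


Single nonterminal LHS, but d^n p^n is not regular
Classification: Type 2 (Context-Free)


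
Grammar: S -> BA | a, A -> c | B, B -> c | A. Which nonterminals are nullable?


A nonterminal is nullable iff some alternative derives ε (directly, or every symbol in it is nullable)
Nullable: {}


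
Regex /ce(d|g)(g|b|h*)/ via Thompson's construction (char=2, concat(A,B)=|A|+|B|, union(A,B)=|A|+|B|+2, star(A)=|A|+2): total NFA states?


Syntax tree has 7 char leaf(s), 3 union(s), 1 star(s)
chars contribute 7×2 = 14; each union adds +2; each star adds +2
Total: 14 + 6 + 2 = 22 states


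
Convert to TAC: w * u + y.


Break into single-operator statements:
t1 = w * u
t2 = t1 + y


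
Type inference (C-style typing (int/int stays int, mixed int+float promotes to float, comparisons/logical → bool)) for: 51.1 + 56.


Operand types: float + int
Rule: mixed int/float promotes to float; int/int stays int
Result type: float


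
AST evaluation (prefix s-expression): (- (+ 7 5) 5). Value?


Evaluate inner: (+ 7 5) = 12
Evaluate root: (- 12 5) = 7
Result: 7


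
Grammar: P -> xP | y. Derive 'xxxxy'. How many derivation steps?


Derivation: P => xP => xxP => xxxP => xxxxP => xxxxy
Steps: 5


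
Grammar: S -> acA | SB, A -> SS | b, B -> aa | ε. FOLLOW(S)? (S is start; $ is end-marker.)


$ ∈ FOLLOW(S). For each A -> αBβ: add FIRST(β)\{ε} to FOLLOW(B); if β nullable, add FOLLOW(A).
FOLLOW(S) = {$, a}


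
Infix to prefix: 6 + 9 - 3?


left-to-right (same/higher precedence on left): tree is (- (+ 6 9) 3)
Prefix: - + 6 9 3


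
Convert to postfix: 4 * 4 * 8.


Left to right (same or higher precedence on left)
Postfix: 4 4 * 8 *


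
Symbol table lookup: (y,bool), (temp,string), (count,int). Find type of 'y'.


Lookup 'y' → type bool


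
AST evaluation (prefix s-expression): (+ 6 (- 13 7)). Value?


Evaluate inner: (- 13 7) = 6
Evaluate root: (+ 6 6) = 12
Result: 12


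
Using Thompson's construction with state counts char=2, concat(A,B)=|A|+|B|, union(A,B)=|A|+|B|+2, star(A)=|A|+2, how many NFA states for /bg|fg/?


Syntax tree has 4 char leaf(s), 1 union(s), 0 star(s)
chars contribute 4×2 = 8; each union adds +2; each star adds +2
Total: 8 + 2 + 0 = 10 states


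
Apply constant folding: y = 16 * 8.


16 * 8 = 128 at compile time
Optimized: y = 128


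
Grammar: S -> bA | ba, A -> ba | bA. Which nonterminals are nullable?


A nonterminal is nullable iff some alternative derives ε (directly, or every symbol in it is nullable)
Nullable: {}


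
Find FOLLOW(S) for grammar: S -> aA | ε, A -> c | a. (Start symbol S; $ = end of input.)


$ ∈ FOLLOW(S). For each A -> αBβ: add FIRST(β)\{ε} to FOLLOW(B); if β nullable, add FOLLOW(A).
FOLLOW(S) = {$}


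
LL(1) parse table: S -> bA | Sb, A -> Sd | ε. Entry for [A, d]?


For [A, d]: ε is nullable and 'd' ∈ FOLLOW(A)
Entry: A -> ε


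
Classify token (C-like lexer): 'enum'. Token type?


Pattern: reserved word
Type: KEYWORD


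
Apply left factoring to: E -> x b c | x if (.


Common prefix: 'x'
Factored: E -> x E', E' -> b c | if (


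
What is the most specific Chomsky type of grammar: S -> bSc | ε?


Single nonterminal LHS, but b^n c^n is not regular
Classification: Type 2 (Context-Free)


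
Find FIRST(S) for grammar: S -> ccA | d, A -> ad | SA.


Per alternative of S: FIRST(ccA) = {c}; FIRST(d) = {d}
FIRST(S) = {c, d}


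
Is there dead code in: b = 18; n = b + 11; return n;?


b is read by n's definition; n is returned
No dead code


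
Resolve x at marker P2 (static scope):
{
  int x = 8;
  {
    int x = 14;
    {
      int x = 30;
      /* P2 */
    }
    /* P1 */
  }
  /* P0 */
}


x declared in the same block as P2
x = 30


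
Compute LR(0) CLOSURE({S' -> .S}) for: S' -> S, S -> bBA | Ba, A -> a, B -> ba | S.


Start: S' -> .S
For each item with dot before a nonterminal B, add B -> .γ for every B-production
Closure: [S' -> .S, S -> .bBA, S -> .Ba, B -> .ba, B -> .S]


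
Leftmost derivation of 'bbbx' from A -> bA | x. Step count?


Derivation: A => bA => bbA => bbbA => bbbx
Steps: 4


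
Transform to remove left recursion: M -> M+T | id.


Left-recursive alternatives: M+T; non-recursive: id
Introduce M': M -> idM', M' -> +TM' | ε


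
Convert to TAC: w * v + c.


Break into single-operator statements:
t1 = w * v
t2 = t1 + c


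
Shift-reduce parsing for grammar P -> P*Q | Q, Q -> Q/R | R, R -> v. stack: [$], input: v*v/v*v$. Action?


no handle on stack; shift 'v'
Action: shift


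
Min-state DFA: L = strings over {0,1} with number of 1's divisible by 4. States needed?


Track (count of 1) mod 4: states 0..3, accept at 0
Minimal DFA: 4 states


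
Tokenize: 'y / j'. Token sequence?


Scan left to right, longest-match per lexeme
Tokens: ID(y), OP(/), ID(j)


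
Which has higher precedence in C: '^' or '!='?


'!=' is equality (level 6); '^' is bitwise XOR (level 4)
Higher level binds tighter
'!=' has higher precedence than '^'


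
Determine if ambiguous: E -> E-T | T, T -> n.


precedence layered via separate nonterminal T: deterministic
Unambiguous


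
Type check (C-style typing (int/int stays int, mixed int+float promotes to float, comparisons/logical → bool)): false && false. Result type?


Operand types: bool && bool
Rule: logical operators take bool operands and yield bool
Result type: bool


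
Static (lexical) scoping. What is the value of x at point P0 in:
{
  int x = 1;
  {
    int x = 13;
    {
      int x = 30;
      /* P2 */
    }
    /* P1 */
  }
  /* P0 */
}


x declared in the same block as P0
x = 1


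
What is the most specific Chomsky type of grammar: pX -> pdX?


LHS has context (more than one symbol) and |LHS| ≤ |RHS|
Classification: Type 1 (Context-Sensitive)


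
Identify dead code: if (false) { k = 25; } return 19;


condition is constant false, so the whole block is unreachable
Dead: 'if (false) { k = 25; }'


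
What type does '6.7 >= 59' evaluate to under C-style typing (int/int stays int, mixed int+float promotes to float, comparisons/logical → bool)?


Operand types: float >= int
Rule: comparison yields bool
Result type: bool


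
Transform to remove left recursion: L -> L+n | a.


Left-recursive alternatives: L+n; non-recursive: a
Introduce L': L -> aL', L' -> +nL' | ε


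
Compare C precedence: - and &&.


'-' is additive (level 9); '&&' is logical AND (level 2)
Higher level binds tighter
'-' has higher precedence than '&&'


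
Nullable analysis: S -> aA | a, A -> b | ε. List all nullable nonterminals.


A nonterminal is nullable iff some alternative derives ε (directly, or every symbol in it is nullable)
Nullable: {A}


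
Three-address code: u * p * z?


Break into single-operator statements:
t1 = u * p
t2 = t1 * z


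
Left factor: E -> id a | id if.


Common prefix: 'id'
Factored: E -> id E', E' -> a | if


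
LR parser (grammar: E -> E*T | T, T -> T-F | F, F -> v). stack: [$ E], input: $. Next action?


start symbol E on stack, input exhausted
Action: accept


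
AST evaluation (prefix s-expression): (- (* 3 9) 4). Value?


Evaluate inner: (* 3 9) = 27
Evaluate root: (- 27 4) = 23
Result: 23


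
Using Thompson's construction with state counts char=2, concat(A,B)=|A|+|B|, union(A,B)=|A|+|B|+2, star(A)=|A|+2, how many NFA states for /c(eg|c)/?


Syntax tree has 4 char leaf(s), 1 union(s), 0 star(s)
chars contribute 4×2 = 8; each union adds +2; each star adds +2
Total: 8 + 2 + 0 = 10 states


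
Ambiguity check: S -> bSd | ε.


balanced b^n…d^n: each string has a unique parse
Unambiguous


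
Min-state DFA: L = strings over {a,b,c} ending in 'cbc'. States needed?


Track the longest suffix of input matching a prefix of 'cbc': 4 classes (prefixes of length 0..3)
Minimal DFA: 4 states


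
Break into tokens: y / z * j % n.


Scan left to right, longest-match per lexeme
Tokens: ID(y), OP(/), ID(z), OP(*), ID(j), OP(%), ID(n)


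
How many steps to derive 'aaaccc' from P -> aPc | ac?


Derivation: P => aPc => aaPcc => aaaccc
Steps: 3


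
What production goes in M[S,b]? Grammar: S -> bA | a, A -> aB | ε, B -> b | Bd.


For [S, b]: 'b' ∈ FIRST(bA)
Entry: S -> bA


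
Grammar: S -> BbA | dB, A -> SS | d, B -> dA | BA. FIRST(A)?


Per alternative of A: FIRST(SS) = {d}; FIRST(d) = {d}
FIRST(A) = {d}


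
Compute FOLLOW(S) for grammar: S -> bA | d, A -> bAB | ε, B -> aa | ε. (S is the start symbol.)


$ ∈ FOLLOW(S). For each A -> αBβ: add FIRST(β)\{ε} to FOLLOW(B); if β nullable, add FOLLOW(A).
FOLLOW(S) = {$}


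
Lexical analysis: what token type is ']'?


Pattern: delimiter/punctuation
Type: PUNCTUATION


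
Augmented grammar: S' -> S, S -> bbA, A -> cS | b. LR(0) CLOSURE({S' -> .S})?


Start: S' -> .S
For each item with dot before a nonterminal B, add B -> .γ for every B-production
Closure: [S' -> .S, S -> .bbA]


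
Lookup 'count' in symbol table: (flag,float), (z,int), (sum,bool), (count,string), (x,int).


Lookup 'count' → type string


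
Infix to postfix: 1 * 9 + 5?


Left to right (same or higher precedence on left)
Postfix: 1 9 * 5 +


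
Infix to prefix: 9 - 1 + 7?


left-to-right (same/higher precedence on left): tree is (+ (- 9 1) 7)
Prefix: + - 9 1 7


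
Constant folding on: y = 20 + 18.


20 + 18 = 38 at compile time
Optimized: y = 38


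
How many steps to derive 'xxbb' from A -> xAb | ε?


Derivation: A => xAb => xxAbb => xxbb
Steps: 3


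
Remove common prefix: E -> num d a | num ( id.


Common prefix: 'num'
Factored: E -> num E', E' -> d a | ( id


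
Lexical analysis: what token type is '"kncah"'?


Pattern: double-quoted sequence
Type: STRING_LITERAL


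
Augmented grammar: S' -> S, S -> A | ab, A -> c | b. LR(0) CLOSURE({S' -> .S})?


Start: S' -> .S
For each item with dot before a nonterminal B, add B -> .γ for every B-production
Closure: [S' -> .S, S -> .A, S -> .ab, A -> .c, A -> .b]


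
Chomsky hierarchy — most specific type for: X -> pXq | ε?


Single nonterminal LHS, but p^n q^n is not regular
Classification: Type 2 (Context-Free)


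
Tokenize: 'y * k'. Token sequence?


Scan left to right, longest-match per lexeme
Tokens: ID(y), OP(*), ID(k)


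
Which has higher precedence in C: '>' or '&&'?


'>' is relational (level 7); '&&' is logical AND (level 2)
Higher level binds tighter
'>' has higher precedence than '&&'


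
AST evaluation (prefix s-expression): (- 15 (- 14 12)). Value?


Evaluate inner: (- 14 12) = 2
Evaluate root: (- 15 2) = 13
Result: 13


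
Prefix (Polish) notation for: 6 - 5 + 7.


left-to-right (same/higher precedence on left): tree is (+ (- 6 5) 7)
Prefix: + - 6 5 7


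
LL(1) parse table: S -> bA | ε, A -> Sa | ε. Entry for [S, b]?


For [S, b]: 'b' ∈ FIRST(bA)
Entry: S -> bA


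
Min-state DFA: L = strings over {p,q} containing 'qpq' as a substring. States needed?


KMP-style automaton: 3 progress states + 1 absorbing accept = 4
Minimal DFA: 4 states


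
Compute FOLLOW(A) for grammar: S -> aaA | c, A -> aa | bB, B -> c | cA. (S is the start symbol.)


$ ∈ FOLLOW(S). For each A -> αBβ: add FIRST(β)\{ε} to FOLLOW(B); if β nullable, add FOLLOW(A).
FOLLOW(A) = {$}


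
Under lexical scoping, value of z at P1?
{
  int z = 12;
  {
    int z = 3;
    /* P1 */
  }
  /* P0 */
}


z declared in the same block as P1
z = 3


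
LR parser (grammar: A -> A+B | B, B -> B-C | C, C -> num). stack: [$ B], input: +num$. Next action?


lookahead ∉ {-} so B won't extend; reduce A -> B
Action: reduce (A -> B)


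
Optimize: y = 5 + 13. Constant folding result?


5 + 13 = 18 at compile time
Optimized: y = 18


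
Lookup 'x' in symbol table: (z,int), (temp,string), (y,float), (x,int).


Lookup 'x' → type int


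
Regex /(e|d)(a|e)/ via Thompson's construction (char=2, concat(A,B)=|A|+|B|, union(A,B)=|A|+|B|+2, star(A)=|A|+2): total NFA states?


Syntax tree has 4 char leaf(s), 2 union(s), 0 star(s)
chars contribute 4×2 = 8; each union adds +2; each star adds +2
Total: 8 + 4 + 0 = 12 states


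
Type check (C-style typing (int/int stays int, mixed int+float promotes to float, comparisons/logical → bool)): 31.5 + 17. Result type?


Operand types: float + int
Rule: mixed int/float promotes to float; int/int stays int
Result type: float


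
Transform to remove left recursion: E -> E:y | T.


Left-recursive alternatives: E:y; non-recursive: T
Introduce E': E -> TE', E' -> :yE' | ε


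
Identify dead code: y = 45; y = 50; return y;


first assignment to y is overwritten before any read
Dead: 'y = 45'


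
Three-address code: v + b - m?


Break into single-operator statements:
t1 = v + b
t2 = t1 - m


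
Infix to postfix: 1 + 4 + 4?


Left to right (same or higher precedence on left)
Postfix: 1 4 + 4 +


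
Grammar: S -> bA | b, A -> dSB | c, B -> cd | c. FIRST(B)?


Per alternative of B: FIRST(cd) = {c}; FIRST(c) = {c}
FIRST(B) = {c}


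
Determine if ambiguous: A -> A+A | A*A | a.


'a+a*a' has two parse trees (no precedence encoded between + and *)
Ambiguous


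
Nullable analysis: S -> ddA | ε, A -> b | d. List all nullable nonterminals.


A nonterminal is nullable iff some alternative derives ε (directly, or every symbol in it is nullable)
Nullable: {S}


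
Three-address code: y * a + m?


Break into single-operator statements:
t1 = y * a
t2 = t1 + m


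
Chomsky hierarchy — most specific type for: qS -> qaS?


LHS has context (more than one symbol) and |LHS| ≤ |RHS|
Classification: Type 1 (Context-Sensitive)


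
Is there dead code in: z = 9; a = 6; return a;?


z is assigned but never read
Dead: 'z = 9'


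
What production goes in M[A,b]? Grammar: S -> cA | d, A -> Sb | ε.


For [A, b]: ε is nullable and 'b' ∈ FOLLOW(A)
Entry: A -> ε


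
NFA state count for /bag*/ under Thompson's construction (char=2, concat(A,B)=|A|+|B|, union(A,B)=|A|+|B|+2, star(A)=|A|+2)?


Syntax tree has 3 char leaf(s), 0 union(s), 1 star(s)
chars contribute 3×2 = 6; each union adds +2; each star adds +2
Total: 6 + 0 + 2 = 8 states


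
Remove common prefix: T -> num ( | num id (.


Common prefix: 'num'
Factored: T -> num T', T' -> ( | id (


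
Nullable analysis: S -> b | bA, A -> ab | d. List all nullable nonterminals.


A nonterminal is nullable iff some alternative derives ε (directly, or every symbol in it is nullable)
Nullable: {}


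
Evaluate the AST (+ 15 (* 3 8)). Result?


Evaluate inner: (* 3 8) = 24
Evaluate root: (+ 15 24) = 39
Result: 39


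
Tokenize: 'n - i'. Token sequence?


Scan left to right, longest-match per lexeme
Tokens: ID(n), OP(-), ID(i)


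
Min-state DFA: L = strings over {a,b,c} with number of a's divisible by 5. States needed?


Track (count of a) mod 5: states 0..4, accept at 0
Minimal DFA: 5 states


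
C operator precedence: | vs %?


'%' is multiplicative (level 10); '|' is bitwise OR (level 3)
Higher level binds tighter
'%' has higher precedence than '|'


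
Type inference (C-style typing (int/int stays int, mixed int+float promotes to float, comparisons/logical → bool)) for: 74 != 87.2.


Operand types: int != float
Rule: comparison yields bool
Result type: bool


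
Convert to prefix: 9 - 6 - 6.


left-to-right (same/higher precedence on left): tree is (- (- 9 6) 6)
Prefix: - - 9 6 6


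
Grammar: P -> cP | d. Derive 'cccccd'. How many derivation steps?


Derivation: P => cP => ccP => cccP => ccccP => cccccP => cccccd
Steps: 6


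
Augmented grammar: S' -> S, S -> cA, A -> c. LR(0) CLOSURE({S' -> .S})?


Start: S' -> .S
For each item with dot before a nonterminal B, add B -> .γ for every B-production
Closure: [S' -> .S, S -> .cA]


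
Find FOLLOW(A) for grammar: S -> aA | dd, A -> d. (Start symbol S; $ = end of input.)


$ ∈ FOLLOW(S). For each A -> αBβ: add FIRST(β)\{ε} to FOLLOW(B); if β nullable, add FOLLOW(A).
FOLLOW(A) = {$}


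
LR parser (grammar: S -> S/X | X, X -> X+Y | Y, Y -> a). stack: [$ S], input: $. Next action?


start symbol S on stack, input exhausted
Action: accept


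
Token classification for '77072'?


Pattern: digits only
Type: INTEGER_LITERAL


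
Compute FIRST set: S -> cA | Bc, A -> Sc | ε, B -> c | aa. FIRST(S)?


Per alternative of S: FIRST(cA) = {c}; FIRST(Bc) = {a, c}
FIRST(S) = {a, c}


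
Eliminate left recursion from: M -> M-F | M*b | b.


Left-recursive alternatives: M-F, M*b; non-recursive: b
Introduce M': M -> bM', M' -> -FM' | *bM' | ε


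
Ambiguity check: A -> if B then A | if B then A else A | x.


dangling else: 'if B then if B then x else x' parses two ways
Ambiguous


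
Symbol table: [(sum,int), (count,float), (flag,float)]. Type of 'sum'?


Lookup 'sum' → type int


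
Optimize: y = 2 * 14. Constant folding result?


2 * 14 = 28 at compile time
Optimized: y = 28


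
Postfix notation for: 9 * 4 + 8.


Left to right (same or higher precedence on left)
Postfix: 9 4 * 8 +


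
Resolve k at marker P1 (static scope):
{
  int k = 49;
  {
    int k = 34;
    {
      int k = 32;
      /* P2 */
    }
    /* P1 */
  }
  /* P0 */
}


k declared in the same block as P1
k = 34


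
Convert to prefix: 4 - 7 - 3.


left-to-right (same/higher precedence on left): tree is (- (- 4 7) 3)
Prefix: - - 4 7 3


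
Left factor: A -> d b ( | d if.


Common prefix: 'd'
Factored: A -> d A', A' -> b ( | if


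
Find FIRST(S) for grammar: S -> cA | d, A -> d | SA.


Per alternative of S: FIRST(cA) = {c}; FIRST(d) = {d}
FIRST(S) = {c, d}


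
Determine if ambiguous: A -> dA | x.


right-linear, alternatives start with distinct terminals 'd' vs 'x': unique leftmost derivation
Unambiguous


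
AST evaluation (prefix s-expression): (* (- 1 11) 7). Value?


Evaluate inner: (- 1 11) = -10
Evaluate root: (* -10 7) = -70
Result: -70


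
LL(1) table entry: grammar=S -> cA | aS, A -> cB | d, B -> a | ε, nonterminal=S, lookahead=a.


For [S, a]: 'a' ∈ FIRST(aS)
Entry: S -> aS


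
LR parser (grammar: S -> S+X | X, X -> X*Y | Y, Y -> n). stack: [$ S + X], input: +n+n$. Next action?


handle 'S+X' on top; lookahead ∈ FOLLOW(S) = {+, $}
Action: reduce (S -> S+X)


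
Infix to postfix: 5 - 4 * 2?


* has higher precedence, evaluate 4*2 first
Postfix: 5 4 2 * -


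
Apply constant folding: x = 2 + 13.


2 + 13 = 15 at compile time
Optimized: x = 15


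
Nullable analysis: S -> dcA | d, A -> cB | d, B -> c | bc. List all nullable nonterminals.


A nonterminal is nullable iff some alternative derives ε (directly, or every symbol in it is nullable)
Nullable: {}


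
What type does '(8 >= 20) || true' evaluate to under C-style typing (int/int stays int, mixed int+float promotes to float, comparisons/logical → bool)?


Operand types: bool || bool
Rule: logical operators take bool operands and yield bool
Result type: bool


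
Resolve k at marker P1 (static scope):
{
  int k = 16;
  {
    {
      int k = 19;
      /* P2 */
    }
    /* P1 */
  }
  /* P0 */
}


P1's block does not declare k; resolves to the enclosing declaration at depth 0
k = 16


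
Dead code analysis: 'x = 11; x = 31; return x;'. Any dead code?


first assignment to x is overwritten before any read
Dead: 'x = 11'


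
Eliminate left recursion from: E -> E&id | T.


Left-recursive alternatives: E&id; non-recursive: T
Introduce E': E -> TE', E' -> &idE' | ε


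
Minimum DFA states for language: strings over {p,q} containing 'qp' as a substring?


KMP-style automaton: 2 progress states + 1 absorbing accept = 3
Minimal DFA: 3 states


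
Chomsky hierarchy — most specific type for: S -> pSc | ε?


Single nonterminal LHS, but p^n c^n is not regular
Classification: Type 2 (Context-Free)


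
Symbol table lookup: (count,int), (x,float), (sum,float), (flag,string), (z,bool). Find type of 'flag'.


Lookup 'flag' → type string


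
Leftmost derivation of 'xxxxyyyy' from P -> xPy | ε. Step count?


Derivation: P => xPy => xxPyy => xxxPyyy => xxxxPyyyy => xxxxyyyy
Steps: 5


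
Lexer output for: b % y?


Scan left to right, longest-match per lexeme
Tokens: ID(b), OP(%), ID(y)


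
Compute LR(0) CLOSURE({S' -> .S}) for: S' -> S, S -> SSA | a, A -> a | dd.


Start: S' -> .S
For each item with dot before a nonterminal B, add B -> .γ for every B-production
Closure: [S' -> .S, S -> .SSA, S -> .a]


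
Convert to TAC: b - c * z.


Break into single-operator statements:
t1 = c * z
t2 = b - t1


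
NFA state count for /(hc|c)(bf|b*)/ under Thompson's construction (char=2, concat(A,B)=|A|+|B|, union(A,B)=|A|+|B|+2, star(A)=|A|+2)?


Syntax tree has 6 char leaf(s), 2 union(s), 1 star(s)
chars contribute 6×2 = 12; each union adds +2; each star adds +2
Total: 12 + 4 + 2 = 18 states


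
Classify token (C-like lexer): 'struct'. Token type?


Pattern: reserved word
Type: KEYWORD


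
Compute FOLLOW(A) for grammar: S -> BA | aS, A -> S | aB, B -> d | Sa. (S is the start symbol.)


$ ∈ FOLLOW(S). For each A -> αBβ: add FIRST(β)\{ε} to FOLLOW(B); if β nullable, add FOLLOW(A).
FOLLOW(A) = {$, a}


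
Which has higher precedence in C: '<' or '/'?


'/' is multiplicative (level 10); '<' is relational (level 7)
Higher level binds tighter
'/' has higher precedence than '<'


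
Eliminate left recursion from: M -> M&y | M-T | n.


Left-recursive alternatives: M&y, M-T; non-recursive: n
Introduce M': M -> nM', M' -> &yM' | -TM' | ε


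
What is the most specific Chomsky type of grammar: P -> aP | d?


Right-linear: every RHS is a terminal or a terminal followed by one nonterminal
Classification: Type 3 (Regular)


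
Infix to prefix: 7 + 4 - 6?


left-to-right (same/higher precedence on left): tree is (- (+ 7 4) 6)
Prefix: - + 7 4 6


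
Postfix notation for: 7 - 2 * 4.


* has higher precedence, evaluate 2*4 first
Postfix: 7 2 4 * -


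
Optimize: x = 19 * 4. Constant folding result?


19 * 4 = 76 at compile time
Optimized: x = 76


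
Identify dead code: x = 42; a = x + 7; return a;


x is read by a's definition; a is returned
No dead code


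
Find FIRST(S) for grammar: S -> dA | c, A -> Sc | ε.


Per alternative of S: FIRST(dA) = {d}; FIRST(c) = {c}
FIRST(S) = {c, d}


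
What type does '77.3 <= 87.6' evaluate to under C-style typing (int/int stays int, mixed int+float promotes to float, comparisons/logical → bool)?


Operand types: float <= float
Rule: comparison yields bool
Result type: bool


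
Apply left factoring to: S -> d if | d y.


Common prefix: 'd'
Factored: S -> d S', S' -> if | y


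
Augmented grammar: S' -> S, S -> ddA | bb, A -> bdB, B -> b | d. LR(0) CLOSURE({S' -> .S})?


Start: S' -> .S
For each item with dot before a nonterminal B, add B -> .γ for every B-production
Closure: [S' -> .S, S -> .ddA, S -> .bb]


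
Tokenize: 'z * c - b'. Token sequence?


Scan left to right, longest-match per lexeme
Tokens: ID(z), OP(*), ID(c), OP(-), ID(b)


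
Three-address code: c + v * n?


Break into single-operator statements:
t1 = v * n
t2 = c + t1


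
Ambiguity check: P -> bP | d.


right-linear, alternatives start with distinct terminals 'b' vs 'd': unique leftmost derivation
Unambiguous


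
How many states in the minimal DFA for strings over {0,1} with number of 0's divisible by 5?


Track (count of 0) mod 5: states 0..4, accept at 0
Minimal DFA: 5 states


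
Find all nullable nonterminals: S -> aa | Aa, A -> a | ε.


A nonterminal is nullable iff some alternative derives ε (directly, or every symbol in it is nullable)
Nullable: {A}


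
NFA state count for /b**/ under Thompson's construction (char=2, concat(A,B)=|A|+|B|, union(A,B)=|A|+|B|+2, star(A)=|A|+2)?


Syntax tree has 1 char leaf(s), 0 union(s), 2 star(s)
chars contribute 1×2 = 2; each union adds +2; each star adds +2
Total: 2 + 0 + 4 = 6 states


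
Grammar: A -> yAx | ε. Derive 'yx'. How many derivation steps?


Derivation: A => yAx => yx
Steps: 2


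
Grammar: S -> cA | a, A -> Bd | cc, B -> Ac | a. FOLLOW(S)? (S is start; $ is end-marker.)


$ ∈ FOLLOW(S). For each A -> αBβ: add FIRST(β)\{ε} to FOLLOW(B); if β nullable, add FOLLOW(A).
FOLLOW(S) = {$}


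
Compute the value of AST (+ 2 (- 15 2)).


Evaluate inner: (- 15 2) = 13
Evaluate root: (+ 2 13) = 15
Result: 15


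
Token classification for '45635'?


Pattern: digits only
Type: INTEGER_LITERAL


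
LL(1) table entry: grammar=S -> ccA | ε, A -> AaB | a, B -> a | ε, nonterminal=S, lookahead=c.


For [S, c]: 'c' ∈ FIRST(ccA)
Entry: S -> ccA


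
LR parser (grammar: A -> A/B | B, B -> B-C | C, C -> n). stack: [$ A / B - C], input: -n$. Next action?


handle 'B-C' on top
Action: reduce (B -> B-C)


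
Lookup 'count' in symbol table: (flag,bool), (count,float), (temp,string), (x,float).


Lookup 'count' → type float


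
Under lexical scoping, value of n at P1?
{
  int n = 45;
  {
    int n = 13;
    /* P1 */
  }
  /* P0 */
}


n declared in the same block as P1
n = 13


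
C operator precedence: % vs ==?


'%' is multiplicative (level 10); '==' is equality (level 6)
Higher level binds tighter
'%' has higher precedence than '=='


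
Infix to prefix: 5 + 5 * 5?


'*' binds tighter: tree is (+ 5 (* 5 5))
Prefix: + 5 * 5 5


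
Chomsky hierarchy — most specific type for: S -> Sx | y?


Left-linear: every RHS is a terminal or one nonterminal followed by a terminal
Classification: Type 3 (Regular)


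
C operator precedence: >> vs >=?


'>>' is shift (level 8); '>=' is relational (level 7)
Higher level binds tighter
'>>' has higher precedence than '>='


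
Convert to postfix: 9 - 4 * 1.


* has higher precedence, evaluate 4*1 first
Postfix: 9 4 1 * -


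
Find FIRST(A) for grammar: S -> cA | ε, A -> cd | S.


Per alternative of A: FIRST(cd) = {c}; FIRST(S) = {c, ε}
FIRST(A) = {c, ε}


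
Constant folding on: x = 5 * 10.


5 * 10 = 50 at compile time
Optimized: x = 50


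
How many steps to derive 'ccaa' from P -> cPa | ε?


Derivation: P => cPa => ccPaa => ccaa
Steps: 3


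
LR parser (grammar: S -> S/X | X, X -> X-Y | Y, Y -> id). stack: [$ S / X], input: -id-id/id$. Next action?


'-' can extend X; shift to build X -> X-Y
Action: shift


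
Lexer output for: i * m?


Scan left to right, longest-match per lexeme
Tokens: ID(i), OP(*), ID(m)


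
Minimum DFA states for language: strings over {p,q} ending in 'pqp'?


Track the longest suffix of input matching a prefix of 'pqp': 4 classes (prefixes of length 0..3)
Minimal DFA: 4 states


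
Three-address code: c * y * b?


Break into single-operator statements:
t1 = c * y
t2 = t1 * b


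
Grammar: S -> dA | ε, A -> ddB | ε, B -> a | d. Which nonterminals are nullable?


A nonterminal is nullable iff some alternative derives ε (directly, or every symbol in it is nullable)
Nullable: {A, S}


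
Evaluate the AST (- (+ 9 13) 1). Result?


Evaluate inner: (+ 9 13) = 22
Evaluate root: (- 22 1) = 21
Result: 21


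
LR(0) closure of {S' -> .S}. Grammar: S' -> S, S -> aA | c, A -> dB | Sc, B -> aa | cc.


Start: S' -> .S
For each item with dot before a nonterminal B, add B -> .γ for every B-production
Closure: [S' -> .S, S -> .aA, S -> .c]


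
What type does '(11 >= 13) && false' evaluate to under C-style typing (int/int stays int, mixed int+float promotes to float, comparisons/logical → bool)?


Operand types: bool && bool
Rule: logical operators take bool operands and yield bool
Result type: bool


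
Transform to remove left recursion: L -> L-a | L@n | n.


Left-recursive alternatives: L-a, L@n; non-recursive: n
Introduce L': L -> nL', L' -> -aL' | @nL' | ε


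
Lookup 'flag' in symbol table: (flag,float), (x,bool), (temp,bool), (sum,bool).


Lookup 'flag' → type float


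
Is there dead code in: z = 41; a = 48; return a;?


z is assigned but never read
Dead: 'z = 41'


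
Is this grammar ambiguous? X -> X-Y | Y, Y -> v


precedence layered via separate nonterminal Y: deterministic
Unambiguous


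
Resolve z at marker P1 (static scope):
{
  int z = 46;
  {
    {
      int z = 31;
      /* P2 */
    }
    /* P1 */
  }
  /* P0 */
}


P1's block does not declare z; resolves to the enclosing declaration at depth 0
z = 46


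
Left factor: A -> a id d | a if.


Common prefix: 'a'
Factored: A -> a A', A' -> id d | if


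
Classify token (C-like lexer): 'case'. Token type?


Pattern: reserved word
Type: KEYWORD


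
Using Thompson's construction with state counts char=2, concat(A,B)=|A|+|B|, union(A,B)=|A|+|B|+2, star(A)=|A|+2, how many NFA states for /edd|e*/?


Syntax tree has 4 char leaf(s), 1 union(s), 1 star(s)
chars contribute 4×2 = 8; each union adds +2; each star adds +2
Total: 8 + 2 + 2 = 12 states


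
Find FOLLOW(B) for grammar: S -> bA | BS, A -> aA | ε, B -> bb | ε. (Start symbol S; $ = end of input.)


$ ∈ FOLLOW(S). For each A -> αBβ: add FIRST(β)\{ε} to FOLLOW(B); if β nullable, add FOLLOW(A).
FOLLOW(B) = {b}


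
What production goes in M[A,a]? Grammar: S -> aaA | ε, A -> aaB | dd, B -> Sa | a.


For [A, a]: 'a' ∈ FIRST(aaB)
Entry: A -> aaB


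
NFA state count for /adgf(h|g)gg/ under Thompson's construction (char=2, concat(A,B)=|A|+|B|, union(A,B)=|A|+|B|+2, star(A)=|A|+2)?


Syntax tree has 8 char leaf(s), 1 union(s), 0 star(s)
chars contribute 8×2 = 16; each union adds +2; each star adds +2
Total: 16 + 2 + 0 = 18 states


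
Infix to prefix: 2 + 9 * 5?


'*' binds tighter: tree is (+ 2 (* 9 5))
Prefix: + 2 * 9 5


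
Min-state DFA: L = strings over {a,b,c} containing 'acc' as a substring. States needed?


KMP-style automaton: 3 progress states + 1 absorbing accept = 4
Minimal DFA: 4 states


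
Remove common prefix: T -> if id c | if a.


Common prefix: 'if'
Factored: T -> if T', T' -> id c | a


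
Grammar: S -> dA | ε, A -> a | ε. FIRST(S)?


Per alternative of S: FIRST(dA) = {d}; FIRST(ε) = {ε}
FIRST(S) = {d, ε}


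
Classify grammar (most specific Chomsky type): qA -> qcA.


LHS has context (more than one symbol) and |LHS| ≤ |RHS|
Classification: Type 1 (Context-Sensitive)


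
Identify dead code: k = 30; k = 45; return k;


first assignment to k is overwritten before any read
Dead: 'k = 30'


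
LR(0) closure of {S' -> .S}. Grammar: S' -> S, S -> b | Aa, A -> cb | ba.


Start: S' -> .S
For each item with dot before a nonterminal B, add B -> .γ for every B-production
Closure: [S' -> .S, S -> .b, S -> .Aa, A -> .cb, A -> .ba]


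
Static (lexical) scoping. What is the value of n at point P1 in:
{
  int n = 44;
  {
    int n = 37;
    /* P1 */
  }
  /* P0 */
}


n declared in the same block as P1
n = 37


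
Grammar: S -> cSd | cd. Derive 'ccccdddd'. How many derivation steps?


Derivation: S => cSd => ccSdd => cccSddd => ccccdddd
Steps: 4


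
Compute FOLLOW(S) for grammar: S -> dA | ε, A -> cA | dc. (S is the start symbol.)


$ ∈ FOLLOW(S). For each A -> αBβ: add FIRST(β)\{ε} to FOLLOW(B); if β nullable, add FOLLOW(A).
FOLLOW(S) = {$}


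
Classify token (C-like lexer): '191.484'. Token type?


Pattern: digits with a decimal point
Type: FLOAT_LITERAL


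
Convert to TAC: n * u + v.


Break into single-operator statements:
t1 = n * u
t2 = t1 + v


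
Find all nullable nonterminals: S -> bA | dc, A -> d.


A nonterminal is nullable iff some alternative derives ε (directly, or every symbol in it is nullable)
Nullable: {}


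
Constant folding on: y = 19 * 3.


19 * 3 = 57 at compile time
Optimized: y = 57


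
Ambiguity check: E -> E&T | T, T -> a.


precedence layered via separate nonterminal T: deterministic
Unambiguous


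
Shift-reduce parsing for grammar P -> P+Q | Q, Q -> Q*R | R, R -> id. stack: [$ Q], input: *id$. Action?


shift '*' to continue Q -> Q*R
Action: shift


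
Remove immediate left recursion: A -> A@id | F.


Left-recursive alternatives: A@id; non-recursive: F
Introduce A': A -> FA', A' -> @idA' | ε


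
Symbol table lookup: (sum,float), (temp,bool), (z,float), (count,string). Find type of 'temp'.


Lookup 'temp' → type bool


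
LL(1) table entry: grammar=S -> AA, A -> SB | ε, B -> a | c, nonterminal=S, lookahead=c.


For [S, c]: 'c' ∈ FIRST(AA)
Entry: S -> AA


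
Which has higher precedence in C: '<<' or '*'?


'*' is multiplicative (level 10); '<<' is shift (level 8)
Higher level binds tighter
'*' has higher precedence than '<<'


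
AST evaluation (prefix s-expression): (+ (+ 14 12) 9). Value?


Evaluate inner: (+ 14 12) = 26
Evaluate root: (+ 26 9) = 35
Result: 35
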